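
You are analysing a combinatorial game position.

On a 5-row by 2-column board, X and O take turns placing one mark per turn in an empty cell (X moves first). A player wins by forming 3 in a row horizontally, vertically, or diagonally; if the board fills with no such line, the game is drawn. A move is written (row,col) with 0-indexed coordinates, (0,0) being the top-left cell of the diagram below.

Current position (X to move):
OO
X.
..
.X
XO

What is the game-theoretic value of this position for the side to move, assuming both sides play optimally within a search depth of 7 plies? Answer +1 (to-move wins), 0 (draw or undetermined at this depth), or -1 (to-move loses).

value(OO/X./../.X/XO, X) = 0

ply 1, X at OO/X./../.X/XO | (1,1)=+0→OO/XX/../.X/XO*; (2,0)=+0→OO/X./X./.X/XO; (2,1)=+0→OO/X./.X/.X/XO; (3,0)=+0→OO/X./../XX/XO
ply 2, O at OO/XX/../.X/XO | (2,0)=-1→OO/XX/O./.X/XO; (2,1)=+0→OO/XX/.O/.X/XO*; (3,0)=-1→OO/XX/../OX/XO
ply 3, X at OO/XX/.O/.X/XO | (2,0)=+0→OO/XX/XO/.X/XO*; (3,0)=+0→OO/XX/.O/XX/XO
ply 4, O at OO/XX/XO/.X/XO | (3,0)=+0→OO/XX/XO/OX/XO*
ply 5: OO/XX/XO/OX/XO is terminal +0 (X); from OO/X./../.X/XO depth 7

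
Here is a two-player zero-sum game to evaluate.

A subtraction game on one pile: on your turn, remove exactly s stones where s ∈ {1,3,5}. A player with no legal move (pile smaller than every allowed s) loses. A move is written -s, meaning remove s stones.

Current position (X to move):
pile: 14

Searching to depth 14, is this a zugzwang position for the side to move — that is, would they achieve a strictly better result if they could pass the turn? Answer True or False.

zugzwang(14, X) = True

p1 X@[14]: -1[13]-1* -3[11]-1 -5[9]-1
p2 O@[13]: -1[12]+1* -3[10]+1 -5[8]+1
p3 X@[12]: -1[11]-1* -3[9]-1 -5[7]-1
p4 O@[11]: -1[10]+1* -3[8]+1 -5[6]+1
p5 X@[10]: -1[9]-1* -3[7]-1 -5[5]-1
p6 O@[9]: -1[8]+1* -3[6]+1 -5[4]+1
p7 X@[8]: -1[7]-1* -3[5]-1 -5[3]-1
p8 O@[7]: -1[6]+1* -3[4]+1 -5[2]+1
p9 X@[6]: -1[5]-1* -3[3]-1 -5[1]-1
p10 O@[5]: -1[4]+1* -3[2]+1 -5[0]+1
p11 X@[4]: -1[3]-1* -3[1]-1
p12 O@[3]: -1[2]+1* -3[0]+1
p13 X@[2]: -1[1]-1*
p14 O@[1]: -1[0]+1*
p15 X@[0] terminal -1; root [14] d14
pass branch (O moves first from the same position):
  | p1 O@[14]: -1[13]-1* -3[11]-1 -5[9]-1
  | p2 X@[13]: -1[12]+1* -3[10]+1 -5[8]+1
  | p3 O@[12]: -1[11]-1* -3[9]-1 -5[7]-1
  | p4 X@[11]: -1[10]+1* -3[8]+1 -5[6]+1
  | p5 O@[10]: -1[9]-1* -3[7]-1 -5[5]-1
  | p6 X@[9]: -1[8]+1* -3[6]+1 -5[4]+1
  | p7 O@[8]: -1[7]-1* -3[5]-1 -5[3]-1
  | p8 X@[7]: -1[6]+1* -3[4]+1 -5[2]+1
  | p9 O@[6]: -1[5]-1* -3[3]-1 -5[1]-1
  | p10 X@[5]: -1[4]+1* -3[2]+1 -5[0]+1
  | p11 O@[4]: -1[3]-1* -3[1]-1
  | p12 X@[3]: -1[2]+1* -3[0]+1
  | p13 O@[2]: -1[1]-1*
  | p14 X@[1]: -1[0]+1*
  | p15 O@[0] terminal -1; root [14] d14
X moving scores -1; X passing scores +1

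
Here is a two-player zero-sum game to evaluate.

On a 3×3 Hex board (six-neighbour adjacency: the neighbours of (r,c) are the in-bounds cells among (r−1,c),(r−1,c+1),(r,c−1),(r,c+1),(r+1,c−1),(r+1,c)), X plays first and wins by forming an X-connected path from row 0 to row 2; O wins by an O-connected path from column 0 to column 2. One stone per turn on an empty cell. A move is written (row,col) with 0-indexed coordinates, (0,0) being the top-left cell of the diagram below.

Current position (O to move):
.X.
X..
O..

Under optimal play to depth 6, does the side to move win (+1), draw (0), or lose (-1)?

ply 1, O at .X./X../O.. | (0,0)=-1→OX./X../O..; (0,2)=+1→.XO/X../O..*; (1,1)=+1→.X./XO./O..; (1,2)=+1→.X./X.O/O..; (2,1)=+1→.X./X../OO.; (2,2)=+1→.X./X../O.O
ply 2, X at .XO/X../O.. | (0,0)=-1→XXO/X../O..*; (1,1)=-1→.XO/XX./O..; (1,2)=-1→.XO/X.X/O..; (2,1)=-1→.XO/X../OX.; (2,2)=-1→.XO/X../O.X
ply 3, O at XXO/X../O.. | (1,1)=+1→XXO/XO./O..*; (1,2)=+1→XXO/X.O/O..; (2,1)=+1→XXO/X../OO.; (2,2)=+1→XXO/X../O.O
ply 4: XXO/XO./O.. is terminal -1 (X); from .X./X../O.. depth 6

value(.X./X../O.., O) = +1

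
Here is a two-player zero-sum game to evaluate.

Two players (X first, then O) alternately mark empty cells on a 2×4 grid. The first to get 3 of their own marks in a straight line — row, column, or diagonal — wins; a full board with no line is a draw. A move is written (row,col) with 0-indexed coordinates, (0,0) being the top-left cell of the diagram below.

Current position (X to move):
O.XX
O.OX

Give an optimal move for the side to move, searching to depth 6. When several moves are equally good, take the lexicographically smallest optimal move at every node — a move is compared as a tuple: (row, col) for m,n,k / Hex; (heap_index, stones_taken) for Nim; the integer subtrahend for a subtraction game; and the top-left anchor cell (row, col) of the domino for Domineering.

p1 X@[O.XX/O.OX]: (0,1)[OXXX/O.OX]+1* (1,1)[O.XX/OXOX]+0
p2 O@[OXXX/O.OX] terminal -1; root [O.XX/O.OX] d6

X's best at [O.XX/O.OX]: (0,1)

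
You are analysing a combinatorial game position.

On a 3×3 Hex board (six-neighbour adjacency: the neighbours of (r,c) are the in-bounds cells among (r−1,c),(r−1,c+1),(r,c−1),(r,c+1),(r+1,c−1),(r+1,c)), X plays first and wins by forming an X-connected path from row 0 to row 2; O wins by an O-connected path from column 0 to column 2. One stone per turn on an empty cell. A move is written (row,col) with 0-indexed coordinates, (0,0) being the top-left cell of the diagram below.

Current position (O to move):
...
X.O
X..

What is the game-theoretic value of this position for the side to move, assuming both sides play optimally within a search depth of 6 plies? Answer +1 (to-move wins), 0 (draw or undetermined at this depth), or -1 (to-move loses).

value(.../X.O/X.., O) = -1

p1 O@[.../X.O/X..]: (0,0)[O../X.O/X..]-1* (0,1)[.O./X.O/X..]-1 (0,2)[..O/X.O/X..]-1 (1,1)[.../XOO/X..]-1 (2,1)[.../X.O/XO.]-1 (2,2)[.../X.O/X.O]-1
p2 X@[O../X.O/X..]: (0,1)[OX./X.O/X..]+1* (0,2)[O.X/X.O/X..]+1 (1,1)[O../XXO/X..]+1 (2,1)[O../X.O/XX.]-1 (2,2)[O../X.O/X.X]-1
p3 O@[OX./X.O/X..] terminal -1; root [.../X.O/X..] d6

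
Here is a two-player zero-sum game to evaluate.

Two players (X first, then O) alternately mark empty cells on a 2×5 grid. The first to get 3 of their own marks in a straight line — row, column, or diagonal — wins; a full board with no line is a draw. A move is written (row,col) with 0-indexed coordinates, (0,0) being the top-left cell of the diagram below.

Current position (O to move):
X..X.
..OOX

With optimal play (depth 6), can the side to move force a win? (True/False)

p1 O@[X..X./..OOX]: (0,1)[XO.X./..OOX]+0 (0,2)[X.OX./..OOX]+0 (0,4)[X..XO/..OOX]+0 (1,0)[X..X./O.OOX]+0 (1,1)[X..X./.OOOX]+1*
p2 X@[X..X./.OOOX] terminal -1; root [X..X./..OOX] d6

O winning at [X..X./..OOX]: True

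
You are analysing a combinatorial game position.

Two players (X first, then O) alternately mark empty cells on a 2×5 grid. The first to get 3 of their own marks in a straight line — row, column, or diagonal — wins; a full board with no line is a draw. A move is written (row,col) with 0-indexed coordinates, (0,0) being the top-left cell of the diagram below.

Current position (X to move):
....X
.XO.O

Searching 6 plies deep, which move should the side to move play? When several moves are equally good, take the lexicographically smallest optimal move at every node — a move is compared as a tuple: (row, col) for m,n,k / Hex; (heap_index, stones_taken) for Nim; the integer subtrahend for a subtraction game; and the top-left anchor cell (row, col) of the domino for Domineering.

p1 X@[....X/.XO.O]: (0,0)[X...X/.XO.O]-1 (0,1)[.X..X/.XO.O]-1 (0,2)[..X.X/.XO.O]-1 (0,3)[...XX/.XO.O]-1 (1,0)[....X/XXO.O]-1 (1,3)[....X/.XOXO]+0*
p2 O@[....X/.XOXO]: (0,0)[O...X/.XOXO]+0* (0,1)[.O..X/.XOXO]+0 (0,2)[..O.X/.XOXO]+0 (0,3)[...OX/.XOXO]+0 (1,0)[....X/OXOXO]+0
p3 X@[O...X/.XOXO]: (0,1)[OX..X/.XOXO]+0* (0,2)[O.X.X/.XOXO]+0 (0,3)[O..XX/.XOXO]+0 (1,0)[O...X/XXOXO]+0
p4 O@[OX..X/.XOXO]: (0,2)[OXO.X/.XOXO]+0* (0,3)[OX.OX/.XOXO]+0 (1,0)[OX..X/OXOXO]+0
p5 X@[OXO.X/.XOXO]: (0,3)[OXOXX/.XOXO]+0* (1,0)[OXO.X/XXOXO]+0
p6 O@[OXOXX/.XOXO]: (1,0)[OXOXX/OXOXO]+0*
p7 X@[OXOXX/OXOXO] terminal +0; root [....X/.XO.O] d6

X's best at [....X/.XO.O]: (1,3)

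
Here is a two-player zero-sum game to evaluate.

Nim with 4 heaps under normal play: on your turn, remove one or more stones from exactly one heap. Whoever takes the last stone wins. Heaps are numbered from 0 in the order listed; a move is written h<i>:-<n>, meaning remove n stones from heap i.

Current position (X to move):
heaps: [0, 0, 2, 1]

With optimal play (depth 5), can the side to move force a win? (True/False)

p1 X@[(0,0,2,1)]: h2:-1[(0,0,1,1)]+1* h2:-2[(0,0,0,1)]-1 h3:-1[(0,0,2,0)]-1
p2 O@[(0,0,1,1)]: h2:-1[(0,0,0,1)]-1* h3:-1[(0,0,1,0)]-1
p3 X@[(0,0,0,1)]: h3:-1[(0,0,0,0)]+1*
p4 O@[(0,0,0,0)] terminal -1; root [(0,0,2,1)] d5

X winning at [(0,0,2,1)]: True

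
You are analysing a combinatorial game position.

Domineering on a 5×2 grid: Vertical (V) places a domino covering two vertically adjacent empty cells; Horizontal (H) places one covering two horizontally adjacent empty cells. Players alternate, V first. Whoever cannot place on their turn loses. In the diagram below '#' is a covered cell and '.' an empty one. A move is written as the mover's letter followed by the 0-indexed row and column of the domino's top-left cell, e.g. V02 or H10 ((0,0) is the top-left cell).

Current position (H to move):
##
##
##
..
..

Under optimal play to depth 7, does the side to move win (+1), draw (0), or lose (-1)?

value(##/##/##/../.., H) = +1

p1 H@[##/##/##/../..]: H30[##/##/##/##/..]+1* H40[##/##/##/../##]+1
p2 V@[##/##/##/##/..] terminal -1; root [##/##/##/../..] d7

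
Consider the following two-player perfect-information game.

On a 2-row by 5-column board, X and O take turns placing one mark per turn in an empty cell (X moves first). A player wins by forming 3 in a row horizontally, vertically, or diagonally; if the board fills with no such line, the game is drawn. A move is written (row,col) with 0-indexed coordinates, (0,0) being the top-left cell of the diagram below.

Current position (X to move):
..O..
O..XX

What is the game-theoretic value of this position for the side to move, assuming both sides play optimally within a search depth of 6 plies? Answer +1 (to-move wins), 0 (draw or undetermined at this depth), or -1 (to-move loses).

value(..O../O..XX, X) = +1

p1 X@[..O../O..XX]: (0,0)[X.O../O..XX]-1 (0,1)[.XO../O..XX]+0 (0,3)[..OX./O..XX]+0 (0,4)[..O.X/O..XX]-1 (1,1)[..O../OX.XX]+0 (1,2)[..O../O.XXX]+1*
p2 O@[..O../O.XXX] terminal -1; root [..O../O..XX] d6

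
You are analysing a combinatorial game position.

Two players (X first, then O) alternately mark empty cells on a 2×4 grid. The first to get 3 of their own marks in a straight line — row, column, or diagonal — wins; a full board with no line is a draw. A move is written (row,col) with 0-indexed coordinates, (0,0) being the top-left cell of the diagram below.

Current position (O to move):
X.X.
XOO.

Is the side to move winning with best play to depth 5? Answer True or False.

p1 O@[X.X./XOO.]: (0,1)[XOX./XOO.]+0 (0,3)[X.XO/XOO.]-1 (1,3)[X.X./XOOO]+1*
p2 X@[X.X./XOOO] terminal -1; root [X.X./XOO.] d5

O winning at [X.X./XOO.]: True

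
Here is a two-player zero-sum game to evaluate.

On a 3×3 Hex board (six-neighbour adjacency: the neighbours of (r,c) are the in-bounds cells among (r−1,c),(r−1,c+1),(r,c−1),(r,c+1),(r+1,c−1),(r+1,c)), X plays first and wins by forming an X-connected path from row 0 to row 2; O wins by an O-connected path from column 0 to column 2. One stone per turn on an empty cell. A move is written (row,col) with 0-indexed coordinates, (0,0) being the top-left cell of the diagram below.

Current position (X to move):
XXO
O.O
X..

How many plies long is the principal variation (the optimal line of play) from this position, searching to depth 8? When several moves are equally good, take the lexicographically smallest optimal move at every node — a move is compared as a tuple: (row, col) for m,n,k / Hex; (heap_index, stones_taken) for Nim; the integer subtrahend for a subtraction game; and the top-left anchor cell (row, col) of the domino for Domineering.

p1 X@[XXO/O.O/X..]: (1,1)[XXO/OXO/X..]+1* (2,1)[XXO/O.O/XX.]-1 (2,2)[XXO/O.O/X.X]-1
p2 O@[XXO/OXO/X..] terminal -1; root [XXO/O.O/X..] d8

PV length from [XXO/O.O/X..]: 1 ply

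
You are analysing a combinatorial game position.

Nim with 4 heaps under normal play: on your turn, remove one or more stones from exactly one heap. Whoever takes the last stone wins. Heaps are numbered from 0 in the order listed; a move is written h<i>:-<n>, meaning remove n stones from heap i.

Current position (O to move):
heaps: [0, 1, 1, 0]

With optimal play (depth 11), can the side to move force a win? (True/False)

O winning at [(0,1,1,0)]: False

p1 O@[(0,1,1,0)]: h1:-1[(0,0,1,0)]-1* h2:-1[(0,1,0,0)]-1
p2 X@[(0,0,1,0)]: h2:-1[(0,0,0,0)]+1*
p3 O@[(0,0,0,0)] terminal -1; root [(0,1,1,0)] d11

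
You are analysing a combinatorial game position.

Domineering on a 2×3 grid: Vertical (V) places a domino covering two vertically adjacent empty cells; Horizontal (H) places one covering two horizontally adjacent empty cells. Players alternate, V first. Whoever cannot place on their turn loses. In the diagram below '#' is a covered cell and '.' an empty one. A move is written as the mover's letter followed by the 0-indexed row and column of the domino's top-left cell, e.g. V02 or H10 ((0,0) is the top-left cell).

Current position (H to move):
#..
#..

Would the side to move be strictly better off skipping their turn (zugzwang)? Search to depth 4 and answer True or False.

zugzwang(#../#.., H) = False

ply 1, H at #../#.. | H01=+1→###/#..*; H11=+1→#../###
ply 2: ###/#.. is terminal -1 (V); from #../#.. depth 4
pass branch (V moves first from the same position):
  | ply 1, V at #../#.. | V01=+1→##./##.*; V02=+1→#.#/#.#
  | ply 2: ##./##. is terminal -1 (H); from #../#.. depth 4
H moving scores +1; H passing scores -1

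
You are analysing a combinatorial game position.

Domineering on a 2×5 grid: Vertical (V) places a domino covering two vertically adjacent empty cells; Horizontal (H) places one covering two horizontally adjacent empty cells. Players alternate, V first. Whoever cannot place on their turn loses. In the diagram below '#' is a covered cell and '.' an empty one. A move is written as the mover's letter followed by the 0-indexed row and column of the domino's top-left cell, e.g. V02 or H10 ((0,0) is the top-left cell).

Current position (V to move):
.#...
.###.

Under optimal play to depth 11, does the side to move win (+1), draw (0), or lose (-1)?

value(.#.../.###., V) = +1

[.#.../.###.] V move#1: V00:-1/##.../####., V04:+1/.#..#/.####*
[.#..#/.####] H move#2: H02:-1/.####/.####*
[.####/.####] V move#3: V00:+1/#####/#####*
[#####/#####] end (terminal -1, H#4); searched .#.../.###. to 11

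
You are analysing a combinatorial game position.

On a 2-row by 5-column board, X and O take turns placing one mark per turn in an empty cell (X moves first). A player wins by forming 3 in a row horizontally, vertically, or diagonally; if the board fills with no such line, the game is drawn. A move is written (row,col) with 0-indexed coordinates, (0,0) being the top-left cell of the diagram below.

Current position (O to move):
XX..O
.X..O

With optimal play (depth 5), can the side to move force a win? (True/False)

O winning at [XX..O/.X..O]: False

ply 1, O at XX..O/.X..O | (0,2)=+0→XXO.O/.X..O*; (0,3)=-1→XX.OO/.X..O; (1,0)=-1→XX..O/OX..O; (1,2)=-1→XX..O/.XO.O; (1,3)=-1→XX..O/.X.OO
ply 2, X at XXO.O/.X..O | (0,3)=+0→XXOXO/.X..O*; (1,0)=-1→XXO.O/XX..O; (1,2)=-1→XXO.O/.XX.O; (1,3)=-1→XXO.O/.X.XO
ply 3, O at XXOXO/.X..O | (1,0)=+0→XXOXO/OX..O*; (1,2)=+0→XXOXO/.XO.O; (1,3)=+0→XXOXO/.X.OO
ply 4, X at XXOXO/OX..O | (1,2)=+0→XXOXO/OXX.O*; (1,3)=+0→XXOXO/OX.XO
ply 5, O at XXOXO/OXX.O | (1,3)=+0→XXOXO/OXXOO*
ply 6: XXOXO/OXXOO is terminal +0 (X); from XX..O/.X..O depth 5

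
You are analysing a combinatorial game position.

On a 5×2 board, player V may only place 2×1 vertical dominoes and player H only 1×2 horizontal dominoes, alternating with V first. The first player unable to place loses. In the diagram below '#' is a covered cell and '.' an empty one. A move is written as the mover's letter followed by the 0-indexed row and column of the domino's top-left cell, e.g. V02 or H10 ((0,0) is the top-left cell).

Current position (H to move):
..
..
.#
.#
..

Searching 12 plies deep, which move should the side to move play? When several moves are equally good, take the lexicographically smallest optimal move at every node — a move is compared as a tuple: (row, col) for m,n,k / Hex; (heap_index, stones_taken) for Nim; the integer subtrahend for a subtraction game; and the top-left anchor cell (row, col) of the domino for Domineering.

ply 1, H at ../../.#/.#/.. | H00=+1→##/../.#/.#/..*; H10=+1→../##/.#/.#/..; H40=-1→../../.#/.#/##
ply 2, V at ##/../.#/.#/.. | V10=-1→##/#./##/.#/..*; V20=-1→##/../##/##/..; V30=-1→##/../.#/##/#.
ply 3, H at ##/#./##/.#/.. | H40=+1→##/#./##/.#/##*
ply 4: ##/#./##/.#/## is terminal -1 (V); from ../../.#/.#/.. depth 12

H's best at [../../.#/.#/..]: H00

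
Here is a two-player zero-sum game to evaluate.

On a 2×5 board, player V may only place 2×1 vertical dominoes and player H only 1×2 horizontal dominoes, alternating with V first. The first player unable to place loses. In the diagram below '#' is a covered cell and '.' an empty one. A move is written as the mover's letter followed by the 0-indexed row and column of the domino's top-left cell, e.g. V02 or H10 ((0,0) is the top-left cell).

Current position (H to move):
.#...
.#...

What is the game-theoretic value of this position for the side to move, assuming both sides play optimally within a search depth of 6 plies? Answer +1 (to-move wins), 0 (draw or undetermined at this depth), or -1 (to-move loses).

p1 H@[.#.../.#...]: H02[.###./.#...]-1* H03[.#.##/.#...]-1 H12[.#.../.###.]-1 H13[.#.../.#.##]-1
p2 V@[.###./.#...]: V00[####./##...]-1 V04[.####/.#..#]+1*
p3 H@[.####/.#..#]: H12[.####/.####]-1*
p4 V@[.####/.####]: V00[#####/#####]+1*
p5 H@[#####/#####] terminal -1; root [.#.../.#...] d6

value(.#.../.#..., H) = -1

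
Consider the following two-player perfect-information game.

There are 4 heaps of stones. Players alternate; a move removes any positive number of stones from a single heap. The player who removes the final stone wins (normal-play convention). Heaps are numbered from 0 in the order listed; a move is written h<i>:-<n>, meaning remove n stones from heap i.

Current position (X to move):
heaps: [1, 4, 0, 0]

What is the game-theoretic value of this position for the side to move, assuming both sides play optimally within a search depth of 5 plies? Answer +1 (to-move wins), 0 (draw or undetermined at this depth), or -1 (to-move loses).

value((1,4,0,0), X) = +1

ply 1, X at (1,4,0,0) | h0:-1=-1→(0,4,0,0); h1:-1=-1→(1,3,0,0); h1:-2=-1→(1,2,0,0); h1:-3=+1→(1,1,0,0)*; h1:-4=-1→(1,0,0,0)
ply 2, O at (1,1,0,0) | h0:-1=-1→(0,1,0,0)*; h1:-1=-1→(1,0,0,0)
ply 3, X at (0,1,0,0) | h1:-1=+1→(0,0,0,0)*
ply 4: (0,0,0,0) is terminal -1 (O); from (1,4,0,0) depth 5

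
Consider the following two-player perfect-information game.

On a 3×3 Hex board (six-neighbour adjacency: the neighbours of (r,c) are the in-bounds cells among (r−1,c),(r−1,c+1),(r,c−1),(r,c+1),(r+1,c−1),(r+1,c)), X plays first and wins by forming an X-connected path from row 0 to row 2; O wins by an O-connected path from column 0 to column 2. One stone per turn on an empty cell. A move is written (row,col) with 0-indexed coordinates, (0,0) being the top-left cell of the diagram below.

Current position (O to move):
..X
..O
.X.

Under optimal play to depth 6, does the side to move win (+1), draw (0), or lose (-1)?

value(..X/..O/.X., O) = +1

[..X/..O/.X.] O move#1: (0,0):-1/O.X/..O/.X., (0,1):-1/.OX/..O/.X., (1,0):-1/..X/O.O/.X., (1,1):+1/..X/.OO/.X.*, (2,0):-1/..X/..O/OX., (2,2):-1/..X/..O/.XO
[..X/.OO/.X.] X move#2: (0,0):-1/X.X/.OO/.X.*, (0,1):-1/.XX/.OO/.X., (1,0):-1/..X/XOO/.X., (2,0):-1/..X/.OO/XX., (2,2):-1/..X/.OO/.XX
[X.X/.OO/.X.] O move#3: (0,1):+1/XOX/.OO/.X.*, (1,0):+1/X.X/OOO/.X., (2,0):+1/X.X/.OO/OX., (2,2):+1/X.X/.OO/.XO
[XOX/.OO/.X.] X move#4: (1,0):-1/XOX/XOO/.X.*, (2,0):-1/XOX/.OO/XX., (2,2):-1/XOX/.OO/.XX
[XOX/XOO/.X.] O move#5: (2,0):+1/XOX/XOO/OX.*, (2,2):-1/XOX/XOO/.XO
[XOX/XOO/OX.] end (terminal -1, X#6); searched ..X/..O/.X. to 6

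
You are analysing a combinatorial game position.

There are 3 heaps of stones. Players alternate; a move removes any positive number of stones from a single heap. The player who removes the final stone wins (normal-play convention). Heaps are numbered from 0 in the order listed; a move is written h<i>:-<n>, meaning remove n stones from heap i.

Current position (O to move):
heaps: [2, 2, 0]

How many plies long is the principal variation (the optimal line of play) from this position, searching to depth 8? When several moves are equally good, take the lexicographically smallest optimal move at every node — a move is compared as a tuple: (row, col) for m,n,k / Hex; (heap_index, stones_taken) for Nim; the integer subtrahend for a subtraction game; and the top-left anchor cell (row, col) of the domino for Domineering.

[(2,2,0)] O move#1: h0:-1:-1/(1,2,0)*, h0:-2:-1/(0,2,0), h1:-1:-1/(2,1,0), h1:-2:-1/(2,0,0)
[(1,2,0)] X move#2: h0:-1:-1/(0,2,0), h1:-1:+1/(1,1,0)*, h1:-2:-1/(1,0,0)
[(1,1,0)] O move#3: h0:-1:-1/(0,1,0)*, h1:-1:-1/(1,0,0)
[(0,1,0)] X move#4: h1:-1:+1/(0,0,0)*
[(0,0,0)] end (terminal -1, O#5); searched (2,2,0) to 8

PV length from [(2,2,0)]: 4 plies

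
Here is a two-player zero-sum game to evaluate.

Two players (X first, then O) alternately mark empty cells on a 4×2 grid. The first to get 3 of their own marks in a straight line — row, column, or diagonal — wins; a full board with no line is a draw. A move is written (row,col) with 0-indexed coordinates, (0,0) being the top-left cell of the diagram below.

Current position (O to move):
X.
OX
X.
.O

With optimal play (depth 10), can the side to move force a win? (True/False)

O winning at [X./OX/X./.O]: False

[X./OX/X./.O] O move#1: (0,1):+0/XO/OX/X./.O*, (2,1):+0/X./OX/XO/.O, (3,0):+0/X./OX/X./OO
[XO/OX/X./.O] X move#2: (2,1):+0/XO/OX/XX/.O*, (3,0):+0/XO/OX/X./XO
[XO/OX/XX/.O] O move#3: (3,0):+0/XO/OX/XX/OO*
[XO/OX/XX/OO] end (terminal +0, X#4); searched X./OX/X./.O to 10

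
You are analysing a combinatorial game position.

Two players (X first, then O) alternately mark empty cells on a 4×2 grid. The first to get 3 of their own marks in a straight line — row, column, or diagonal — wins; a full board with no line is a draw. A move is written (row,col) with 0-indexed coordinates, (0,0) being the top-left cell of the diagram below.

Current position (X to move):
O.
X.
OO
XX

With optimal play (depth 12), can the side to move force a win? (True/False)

[O./X./OO/XX] X move#1: (0,1):+0/OX/X./OO/XX*, (1,1):+0/O./XX/OO/XX
[OX/X./OO/XX] O move#2: (1,1):+0/OX/XO/OO/XX*
[OX/XO/OO/XX] end (terminal +0, X#3); searched O./X./OO/XX to 12

X winning at [O./X./OO/XX]: False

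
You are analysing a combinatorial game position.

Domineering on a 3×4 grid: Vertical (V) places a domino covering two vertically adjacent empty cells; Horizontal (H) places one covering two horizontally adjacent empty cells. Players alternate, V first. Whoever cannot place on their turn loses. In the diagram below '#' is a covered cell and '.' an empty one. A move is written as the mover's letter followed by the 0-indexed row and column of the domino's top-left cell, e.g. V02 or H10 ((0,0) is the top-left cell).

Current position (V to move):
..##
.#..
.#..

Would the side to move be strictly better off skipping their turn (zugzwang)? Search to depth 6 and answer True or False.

ply 1, V at ..##/.#../.#.. | V00=-1→#.##/##../.#..; V10=-1→..##/##../##..; V12=+1→..##/.##./.##.*; V13=+1→..##/.#.#/.#.#
ply 2, H at ..##/.##./.##. | H00=-1→####/.##./.##.*
ply 3, V at ####/.##./.##. | V10=+1→####/###./###.*; V13=+1→####/.###/.###
ply 4: ####/###./###. is terminal -1 (H); from ..##/.#../.#.. depth 6
pass branch (H moves first from the same position):
  | ply 1, H at ..##/.#../.#.. | H00=-1→####/.#../.#..; H12=+1→..##/.###/.#..*; H22=+1→..##/.#../.###
  | ply 2, V at ..##/.###/.#.. | V00=-1→#.##/####/.#..*; V10=-1→..##/####/##..
  | ply 3, H at #.##/####/.#.. | H22=+1→#.##/####/.###*
  | ply 4: #.##/####/.### is terminal -1 (V); from ..##/.#../.#.. depth 6
V moving scores +1; V passing scores -1

zugzwang(..##/.#../.#.., V) = False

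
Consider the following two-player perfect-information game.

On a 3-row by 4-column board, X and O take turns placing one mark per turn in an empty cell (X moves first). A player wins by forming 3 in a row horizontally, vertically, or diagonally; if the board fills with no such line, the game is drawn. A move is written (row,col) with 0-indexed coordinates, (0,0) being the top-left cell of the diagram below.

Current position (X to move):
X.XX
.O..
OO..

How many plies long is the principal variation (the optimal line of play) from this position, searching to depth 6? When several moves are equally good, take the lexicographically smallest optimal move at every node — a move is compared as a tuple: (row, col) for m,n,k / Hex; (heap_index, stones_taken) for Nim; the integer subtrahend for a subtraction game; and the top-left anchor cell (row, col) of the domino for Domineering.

PV length from [X.XX/.O../OO..]: 1 ply

[X.XX/.O../OO..] X move#1: (0,1):+1/XXXX/.O../OO..*, (1,0):-1/X.XX/XO../OO.., (1,2):-1/X.XX/.OX./OO.., (1,3):-1/X.XX/.O.X/OO.., (2,2):-1/X.XX/.O../OOX., (2,3):-1/X.XX/.O../OO.X
[XXXX/.O../OO..] end (terminal -1, O#2); searched X.XX/.O../OO.. to 6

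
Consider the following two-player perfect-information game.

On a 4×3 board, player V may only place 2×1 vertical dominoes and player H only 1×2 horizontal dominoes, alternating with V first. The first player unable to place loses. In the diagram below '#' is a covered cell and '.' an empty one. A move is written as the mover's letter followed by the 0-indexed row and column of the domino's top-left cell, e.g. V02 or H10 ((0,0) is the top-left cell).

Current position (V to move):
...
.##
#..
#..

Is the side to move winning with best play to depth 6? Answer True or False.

V winning at [.../.##/#../#..]: True

[.../.##/#../#..] V move#1: V00:-1/#../###/#../#.., V21:+1/.../.##/##./##.*, V22:+1/.../.##/#.#/#.#
[.../.##/##./##.] H move#2: H00:-1/##./.##/##./##.*, H01:-1/.##/.##/##./##.
[##./.##/##./##.] V move#3: V22:+1/##./.##/###/###*
[##./.##/###/###] end (terminal -1, H#4); searched .../.##/#../#.. to 6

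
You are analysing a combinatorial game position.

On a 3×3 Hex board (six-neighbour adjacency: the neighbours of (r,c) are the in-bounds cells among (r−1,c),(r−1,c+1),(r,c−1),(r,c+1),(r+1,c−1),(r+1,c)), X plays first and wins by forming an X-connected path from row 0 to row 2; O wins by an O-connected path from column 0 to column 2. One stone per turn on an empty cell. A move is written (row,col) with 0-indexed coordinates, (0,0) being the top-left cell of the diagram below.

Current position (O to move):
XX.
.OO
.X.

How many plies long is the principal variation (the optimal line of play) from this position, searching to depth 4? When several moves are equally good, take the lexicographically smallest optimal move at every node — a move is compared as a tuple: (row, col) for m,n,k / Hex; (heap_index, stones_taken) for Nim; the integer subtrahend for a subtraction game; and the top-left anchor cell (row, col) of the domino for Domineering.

ply 1, O at XX./.OO/.X. | (0,2)=+1→XXO/.OO/.X.*; (1,0)=+1→XX./OOO/.X.; (2,0)=+1→XX./.OO/OX.; (2,2)=+1→XX./.OO/.XO
ply 2, X at XXO/.OO/.X. | (1,0)=-1→XXO/XOO/.X.*; (2,0)=-1→XXO/.OO/XX.; (2,2)=-1→XXO/.OO/.XX
ply 3, O at XXO/XOO/.X. | (2,0)=+1→XXO/XOO/OX.*; (2,2)=-1→XXO/XOO/.XO
ply 4: XXO/XOO/OX. is terminal -1 (X); from XX./.OO/.X. depth 4

PV length from [XX./.OO/.X.]: 3 plies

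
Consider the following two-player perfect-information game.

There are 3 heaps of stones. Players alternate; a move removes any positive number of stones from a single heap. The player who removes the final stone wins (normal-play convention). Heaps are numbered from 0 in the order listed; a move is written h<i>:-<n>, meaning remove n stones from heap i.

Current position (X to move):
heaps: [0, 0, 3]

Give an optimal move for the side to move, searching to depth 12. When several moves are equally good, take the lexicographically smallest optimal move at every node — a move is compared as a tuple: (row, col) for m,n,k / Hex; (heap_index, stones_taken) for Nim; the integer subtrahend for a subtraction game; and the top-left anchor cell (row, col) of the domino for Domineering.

X's best at [(0,0,3)]: h2:-3

ply 1, X at (0,0,3) | h2:-1=-1→(0,0,2); h2:-2=-1→(0,0,1); h2:-3=+1→(0,0,0)*
ply 2: (0,0,0) is terminal -1 (O); from (0,0,3) depth 12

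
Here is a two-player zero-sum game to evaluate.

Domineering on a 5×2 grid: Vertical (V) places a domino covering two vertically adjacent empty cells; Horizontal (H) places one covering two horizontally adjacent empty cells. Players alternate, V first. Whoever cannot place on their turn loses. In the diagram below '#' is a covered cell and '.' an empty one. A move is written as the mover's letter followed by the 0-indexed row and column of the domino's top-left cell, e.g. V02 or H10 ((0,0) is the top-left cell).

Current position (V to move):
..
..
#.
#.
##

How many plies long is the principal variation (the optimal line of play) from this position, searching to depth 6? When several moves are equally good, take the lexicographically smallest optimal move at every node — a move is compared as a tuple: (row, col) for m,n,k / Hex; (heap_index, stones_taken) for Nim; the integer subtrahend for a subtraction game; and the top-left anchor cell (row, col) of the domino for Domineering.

[../../#./#./##] V move#1: V00:+1/#./#./#./#./##*, V01:+1/.#/.#/#./#./##, V11:-1/../.#/##/#./##, V21:-1/../../##/##/##
[#./#./#./#./##] end (terminal -1, H#2); searched ../../#./#./## to 6

PV length from [../../#./#./##]: 1 ply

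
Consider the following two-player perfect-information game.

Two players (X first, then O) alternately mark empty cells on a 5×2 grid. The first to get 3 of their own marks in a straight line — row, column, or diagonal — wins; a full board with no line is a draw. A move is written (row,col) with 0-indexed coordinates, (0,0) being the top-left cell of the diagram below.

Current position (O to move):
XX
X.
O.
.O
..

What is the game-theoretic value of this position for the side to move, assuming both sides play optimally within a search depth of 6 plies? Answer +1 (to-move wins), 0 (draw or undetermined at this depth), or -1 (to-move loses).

ply 1, O at XX/X./O./.O/.. | (1,1)=+0→XX/XO/O./.O/..; (2,1)=+1→XX/X./OO/.O/..*; (3,0)=+1→XX/X./O./OO/..; (4,0)=+1→XX/X./O./.O/O.; (4,1)=+0→XX/X./O./.O/.O
ply 2, X at XX/X./OO/.O/.. | (1,1)=-1→XX/XX/OO/.O/..*; (3,0)=-1→XX/X./OO/XO/..; (4,0)=-1→XX/X./OO/.O/X.; (4,1)=-1→XX/X./OO/.O/.X
ply 3, O at XX/XX/OO/.O/.. | (3,0)=+1→XX/XX/OO/OO/..*; (4,0)=+1→XX/XX/OO/.O/O.; (4,1)=+1→XX/XX/OO/.O/.O
ply 4, X at XX/XX/OO/OO/.. | (4,0)=-1→XX/XX/OO/OO/X.*; (4,1)=-1→XX/XX/OO/OO/.X
ply 5, O at XX/XX/OO/OO/X. | (4,1)=+1→XX/XX/OO/OO/XO*
ply 6: XX/XX/OO/OO/XO is terminal -1 (X); from XX/X./O./.O/.. depth 6

value(XX/X./O./.O/.., O) = +1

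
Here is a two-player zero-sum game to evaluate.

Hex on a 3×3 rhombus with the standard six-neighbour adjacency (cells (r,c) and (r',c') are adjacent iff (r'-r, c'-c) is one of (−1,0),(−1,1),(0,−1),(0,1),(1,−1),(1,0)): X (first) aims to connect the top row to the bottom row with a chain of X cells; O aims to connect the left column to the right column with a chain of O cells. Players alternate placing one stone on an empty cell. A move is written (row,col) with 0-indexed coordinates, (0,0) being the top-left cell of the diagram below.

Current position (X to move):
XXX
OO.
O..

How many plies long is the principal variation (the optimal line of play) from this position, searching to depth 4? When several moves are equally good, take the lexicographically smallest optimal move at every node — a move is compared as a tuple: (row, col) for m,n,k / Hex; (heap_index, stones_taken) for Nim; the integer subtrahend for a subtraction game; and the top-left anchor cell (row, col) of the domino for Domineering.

p1 X@[XXX/OO./O..]: (1,2)[XXX/OOX/O..]+1* (2,1)[XXX/OO./OX.]-1 (2,2)[XXX/OO./O.X]-1
p2 O@[XXX/OOX/O..]: (2,1)[XXX/OOX/OO.]-1* (2,2)[XXX/OOX/O.O]-1
p3 X@[XXX/OOX/OO.]: (2,2)[XXX/OOX/OOX]+1*
p4 O@[XXX/OOX/OOX] terminal -1; root [XXX/OO./O..] d4

PV length from [XXX/OO./O..]: 3 plies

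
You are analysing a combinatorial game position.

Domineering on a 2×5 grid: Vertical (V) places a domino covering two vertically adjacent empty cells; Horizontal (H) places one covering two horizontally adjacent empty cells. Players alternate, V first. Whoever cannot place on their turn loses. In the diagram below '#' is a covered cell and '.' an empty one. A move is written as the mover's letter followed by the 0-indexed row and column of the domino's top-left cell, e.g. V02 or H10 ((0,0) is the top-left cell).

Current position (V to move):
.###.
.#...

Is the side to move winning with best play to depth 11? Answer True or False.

ply 1, V at .###./.#... | V00=-1→####./##...; V04=+1→.####/.#..#*
ply 2, H at .####/.#..# | H12=-1→.####/.####*
ply 3, V at .####/.#### | V00=+1→#####/#####*
ply 4: #####/##### is terminal -1 (H); from .###./.#... depth 11

V winning at [.###./.#...]: True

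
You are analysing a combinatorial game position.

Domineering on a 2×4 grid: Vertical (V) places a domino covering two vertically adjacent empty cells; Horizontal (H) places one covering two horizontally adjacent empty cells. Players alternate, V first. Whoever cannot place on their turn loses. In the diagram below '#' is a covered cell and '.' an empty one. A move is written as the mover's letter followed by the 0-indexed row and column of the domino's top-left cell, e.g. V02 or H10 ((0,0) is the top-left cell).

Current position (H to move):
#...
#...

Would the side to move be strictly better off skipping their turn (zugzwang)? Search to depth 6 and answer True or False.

zugzwang(#.../#..., H) = False

p1 H@[#.../#...]: H01[###./#...]+1* H02[#.##/#...]+1 H11[#.../###.]+1 H12[#.../#.##]+1
p2 V@[###./#...]: V03[####/#..#]-1*
p3 H@[####/#..#]: H11[####/####]+1*
p4 V@[####/####] terminal -1; root [#.../#...] d6
if H skipped the turn, V would face:
~ p1 V@[#.../#...]: V01[##../##..]-1 V02[#.#./#.#.]+1* V03[#..#/#..#]-1
~ p2 H@[#.#./#.#.] terminal -1; root [#.../#...] d6
compare (H): move=+1 vs pass=-1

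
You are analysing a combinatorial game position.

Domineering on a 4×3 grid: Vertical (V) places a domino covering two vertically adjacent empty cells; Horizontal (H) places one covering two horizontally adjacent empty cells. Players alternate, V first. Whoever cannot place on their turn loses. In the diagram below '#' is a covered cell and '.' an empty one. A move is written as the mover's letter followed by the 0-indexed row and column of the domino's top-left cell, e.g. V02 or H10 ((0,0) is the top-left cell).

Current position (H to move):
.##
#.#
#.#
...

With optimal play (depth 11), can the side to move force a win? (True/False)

H winning at [.##/#.#/#.#/...]: False

p1 H@[.##/#.#/#.#/...]: H30[.##/#.#/#.#/##.]-1* H31[.##/#.#/#.#/.##]-1
p2 V@[.##/#.#/#.#/##.]: V11[.##/###/###/##.]+1*
p3 H@[.##/###/###/##.] terminal -1; root [.##/#.#/#.#/...] d11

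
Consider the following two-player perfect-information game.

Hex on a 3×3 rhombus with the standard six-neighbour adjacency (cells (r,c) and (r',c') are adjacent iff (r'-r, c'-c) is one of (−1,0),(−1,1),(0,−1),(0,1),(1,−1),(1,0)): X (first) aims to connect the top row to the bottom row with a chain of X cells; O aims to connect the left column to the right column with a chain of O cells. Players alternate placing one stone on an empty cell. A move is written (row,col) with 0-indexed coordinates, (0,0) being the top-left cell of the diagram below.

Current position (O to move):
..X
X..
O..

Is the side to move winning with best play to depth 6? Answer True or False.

O winning at [..X/X../O..]: True

[..X/X../O..] O move#1: (0,0):-1/O.X/X../O.., (0,1):-1/.OX/X../O.., (1,1):-1/..X/XO./O.., (1,2):+1/..X/X.O/O..*, (2,1):+1/..X/X../OO., (2,2):-1/..X/X../O.O
[..X/X.O/O..] X move#2: (0,0):-1/X.X/X.O/O..*, (0,1):-1/.XX/X.O/O.., (1,1):-1/..X/XXO/O.., (2,1):-1/..X/X.O/OX., (2,2):-1/..X/X.O/O.X
[X.X/X.O/O..] O move#3: (0,1):+1/XOX/X.O/O..*, (1,1):+1/X.X/XOO/O.., (2,1):+1/X.X/X.O/OO., (2,2):+1/X.X/X.O/O.O
[XOX/X.O/O..] X move#4: (1,1):-1/XOX/XXO/O..*, (2,1):-1/XOX/X.O/OX., (2,2):-1/XOX/X.O/O.X
[XOX/XXO/O..] O move#5: (2,1):+1/XOX/XXO/OO.*, (2,2):-1/XOX/XXO/O.O
[XOX/XXO/OO.] end (terminal -1, X#6); searched ..X/X../O.. to 6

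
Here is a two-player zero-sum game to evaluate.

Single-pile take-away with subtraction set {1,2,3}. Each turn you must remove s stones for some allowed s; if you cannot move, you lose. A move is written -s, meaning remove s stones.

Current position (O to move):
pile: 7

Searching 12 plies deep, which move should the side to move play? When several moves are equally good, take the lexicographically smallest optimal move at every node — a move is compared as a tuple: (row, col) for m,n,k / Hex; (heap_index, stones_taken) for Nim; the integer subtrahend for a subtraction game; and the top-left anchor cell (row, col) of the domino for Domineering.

[7] O move#1: -1:-1/6, -2:-1/5, -3:+1/4*
[4] X move#2: -1:-1/3*, -2:-1/2, -3:-1/1
[3] O move#3: -1:-1/2, -2:-1/1, -3:+1/0*
[0] end (terminal -1, X#4); searched 7 to 12

O's best at [7]: -3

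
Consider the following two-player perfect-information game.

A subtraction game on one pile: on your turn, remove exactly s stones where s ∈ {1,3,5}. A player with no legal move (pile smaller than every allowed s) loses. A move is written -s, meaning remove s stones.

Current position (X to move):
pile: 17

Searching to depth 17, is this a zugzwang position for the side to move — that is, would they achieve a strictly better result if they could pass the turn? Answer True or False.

p1 X@[17]: -1[16]+1* -3[14]+1 -5[12]+1
p2 O@[16]: -1[15]-1* -3[13]-1 -5[11]-1
p3 X@[15]: -1[14]+1* -3[12]+1 -5[10]+1
p4 O@[14]: -1[13]-1* -3[11]-1 -5[9]-1
p5 X@[13]: -1[12]+1* -3[10]+1 -5[8]+1
p6 O@[12]: -1[11]-1* -3[9]-1 -5[7]-1
p7 X@[11]: -1[10]+1* -3[8]+1 -5[6]+1
p8 O@[10]: -1[9]-1* -3[7]-1 -5[5]-1
p9 X@[9]: -1[8]+1* -3[6]+1 -5[4]+1
p10 O@[8]: -1[7]-1* -3[5]-1 -5[3]-1
p11 X@[7]: -1[6]+1* -3[4]+1 -5[2]+1
p12 O@[6]: -1[5]-1* -3[3]-1 -5[1]-1
p13 X@[5]: -1[4]+1* -3[2]+1 -5[0]+1
p14 O@[4]: -1[3]-1* -3[1]-1
p15 X@[3]: -1[2]+1* -3[0]+1
p16 O@[2]: -1[1]-1*
p17 X@[1]: -1[0]+1*
p18 O@[0] terminal -1; root [17] d17
if X skipped the turn, O would face:
~ p1 O@[17]: -1[16]+1* -3[14]+1 -5[12]+1
~ p2 X@[16]: -1[15]-1* -3[13]-1 -5[11]-1
~ p3 O@[15]: -1[14]+1* -3[12]+1 -5[10]+1
~ p4 X@[14]: -1[13]-1* -3[11]-1 -5[9]-1
~ p5 O@[13]: -1[12]+1* -3[10]+1 -5[8]+1
~ p6 X@[12]: -1[11]-1* -3[9]-1 -5[7]-1
~ p7 O@[11]: -1[10]+1* -3[8]+1 -5[6]+1
~ p8 X@[10]: -1[9]-1* -3[7]-1 -5[5]-1
~ p9 O@[9]: -1[8]+1* -3[6]+1 -5[4]+1
~ p10 X@[8]: -1[7]-1* -3[5]-1 -5[3]-1
~ p11 O@[7]: -1[6]+1* -3[4]+1 -5[2]+1
~ p12 X@[6]: -1[5]-1* -3[3]-1 -5[1]-1
~ p13 O@[5]: -1[4]+1* -3[2]+1 -5[0]+1
~ p14 X@[4]: -1[3]-1* -3[1]-1
~ p15 O@[3]: -1[2]+1* -3[0]+1
~ p16 X@[2]: -1[1]-1*
~ p17 O@[1]: -1[0]+1*
~ p18 X@[0] terminal -1; root [17] d17
compare (X): move=+1 vs pass=-1

zugzwang(17, X) = False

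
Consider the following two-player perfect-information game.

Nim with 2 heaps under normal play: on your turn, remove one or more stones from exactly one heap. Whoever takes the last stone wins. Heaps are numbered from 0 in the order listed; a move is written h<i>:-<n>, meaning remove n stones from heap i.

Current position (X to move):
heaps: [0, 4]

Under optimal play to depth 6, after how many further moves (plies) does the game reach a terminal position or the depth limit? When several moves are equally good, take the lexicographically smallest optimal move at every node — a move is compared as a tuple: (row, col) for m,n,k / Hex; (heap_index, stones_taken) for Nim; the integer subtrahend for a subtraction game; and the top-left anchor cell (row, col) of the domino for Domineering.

ply 1, X at (0,4) | h1:-1=-1→(0,3); h1:-2=-1→(0,2); h1:-3=-1→(0,1); h1:-4=+1→(0,0)*
ply 2: (0,0) is terminal -1 (O); from (0,4) depth 6

PV length from [(0,4)]: 1 ply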